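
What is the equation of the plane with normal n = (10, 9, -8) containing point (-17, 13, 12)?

The plane through P with normal n = (a, b, c) satisfies n·(r - P) = 0,
i.e. ax + by + cz = a·x₀ + b·y₀ + c·z₀.
d = 10·(-17) + 9·13 + (-8)·12
  = -170 + 117 - 96
  = -149
Equation: 10x + 9y - 8z = -149

10x + 9y - 8z = -149


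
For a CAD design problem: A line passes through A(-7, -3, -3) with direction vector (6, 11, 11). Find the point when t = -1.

P(t) = A + t·d
  = (-7 + 6·(-1), -3 + 11·(-1), -3 + 11·(-1))
  = (-7 - 6, -3 - 11, -3 - 11)
  = (-13, -14, -14)

(-13, -14, -14)


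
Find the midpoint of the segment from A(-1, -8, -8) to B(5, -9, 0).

M = ((x₁+x₂)/2, (y₁+y₂)/2, (z₁+z₂)/2)
  = ((-1 + 5)/2, (-8 - 9)/2, (-8 + 0)/2)
  = (4/2, -17/2, -8/2)
  = (2, -8.5, -4)

(2, -8.5, -4)


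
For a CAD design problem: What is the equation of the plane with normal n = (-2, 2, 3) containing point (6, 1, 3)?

The plane through P with normal n = (a, b, c) satisfies n·(r - P) = 0,
i.e. ax + by + cz = a·x₀ + b·y₀ + c·z₀.
d = (-2)·6 + 2·1 + 3·3
  = -12 + 2 + 9
  = -1
Equation: -2x + 2y + 3z = -1

-2x + 2y + 3z = -1


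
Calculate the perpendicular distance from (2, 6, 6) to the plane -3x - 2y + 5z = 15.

distance = |a·x₀ + b·y₀ + c·z₀ - d| / √(a² + b² + c²)
  = |(-3)·2 + (-2)·6 + 5·6 - 15| / √((-3)² + (-2)² + 5²)
  = |-6 - 12 + 30 - 15| / √(9 + 4 + 25)
  = |-3| / √38
  = 3 / 6.164
  ≈ 0.4867

0.4867


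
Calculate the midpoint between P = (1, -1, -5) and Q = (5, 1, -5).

M = ((x₁+x₂)/2, (y₁+y₂)/2, (z₁+z₂)/2)
  = ((1 + 5)/2, (-1 + 1)/2, (-5 - 5)/2)
  = (6/2, 0/2, -10/2)
  = (3, 0, -5)

(3, 0, -5)


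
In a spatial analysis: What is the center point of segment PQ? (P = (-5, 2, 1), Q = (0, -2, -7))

M = ((x₁+x₂)/2, (y₁+y₂)/2, (z₁+z₂)/2)
  = ((-5 + 0)/2, (2 - 2)/2, (1 - 7)/2)
  = (-5/2, 0/2, -6/2)
  = (-2.5, 0, -3)

(-2.5, 0, -3)


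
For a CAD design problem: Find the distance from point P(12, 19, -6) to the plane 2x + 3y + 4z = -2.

distance = |a·x₀ + b·y₀ + c·z₀ - d| / √(a² + b² + c²)
  = |2·12 + 3·19 + 4·(-6) - (-2)| / √(2² + 3² + 4²)
  = |24 + 57 - 24 + 2| / √(4 + 9 + 16)
  = |59| / √29
  = 59 / 5.385
  ≈ 10.96

10.96


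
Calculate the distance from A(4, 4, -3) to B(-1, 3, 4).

d = √[(x₂-x₁)² + (y₂-y₁)² + (z₂-z₁)²]
  = √[(-5)² + (-1)² + 7²]
  = √[25 + 1 + 49]
  = √75
  ≈ 8.66

8.66


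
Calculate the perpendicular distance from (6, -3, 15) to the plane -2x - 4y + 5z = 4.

distance = |a·x₀ + b·y₀ + c·z₀ - d| / √(a² + b² + c²)
  = |(-2)·6 + (-4)·(-3) + 5·15 - 4| / √((-2)² + (-4)² + 5²)
  = |-12 + 12 + 75 - 4| / √(4 + 16 + 25)
  = |71| / √45
  = 71 / 6.708
  ≈ 10.58

10.58


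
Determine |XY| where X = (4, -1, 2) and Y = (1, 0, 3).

d = √[(x₂-x₁)² + (y₂-y₁)² + (z₂-z₁)²]
  = √[(-3)² + 1² + 1²]
  = √[9 + 1 + 1]
  = √11
  ≈ 3.317

3.317


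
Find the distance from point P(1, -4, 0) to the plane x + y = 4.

distance = |a·x₀ + b·y₀ + c·z₀ - d| / √(a² + b² + c²)
  = |1·1 + 1·(-4) + 0·0 - 4| / √(1² + 1² + 0²)
  = |1 - 4 + 0 - 4| / √(1 + 1 + 0)
  = |-7| / √2
  = 7 / 1.414
  ≈ 4.95

4.95


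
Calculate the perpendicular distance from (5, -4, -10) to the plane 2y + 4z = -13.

distance = |a·x₀ + b·y₀ + c·z₀ - d| / √(a² + b² + c²)
  = |0·5 + 2·(-4) + 4·(-10) - (-13)| / √(0² + 2² + 4²)
  = |0 - 8 - 40 + 13| / √(0 + 4 + 16)
  = |-35| / √20
  = 35 / 4.472
  ≈ 7.826

7.826


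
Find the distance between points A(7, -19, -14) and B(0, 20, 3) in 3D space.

d = √[(x₂-x₁)² + (y₂-y₁)² + (z₂-z₁)²]
  = √[(-7)² + 39² + 17²]
  = √[49 + 1521 + 289]
  = √1859
  ≈ 43.12

43.12


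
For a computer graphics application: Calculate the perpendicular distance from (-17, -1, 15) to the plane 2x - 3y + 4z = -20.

distance = |a·x₀ + b·y₀ + c·z₀ - d| / √(a² + b² + c²)
  = |2·(-17) + (-3)·(-1) + 4·15 - (-20)| / √(2² + (-3)² + 4²)
  = |-34 + 3 + 60 + 20| / √(4 + 9 + 16)
  = |49| / √29
  = 49 / 5.385
  ≈ 9.099

9.099


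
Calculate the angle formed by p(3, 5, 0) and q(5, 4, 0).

p·q = 3·5 + 5·4 + 0·0 = 15 + 20 + 0 = 35
|p| = √(3² + 5² + 0²) = √34 ≈ 5.831
|q| = √(5² + 4² + 0²) = √41 ≈ 6.403
cos θ = (p·q)/(|p||q|) = 35/(5.831·6.403) ≈ 0.9374
θ = arccos(0.9374) ≈ 20.38°

20.38°


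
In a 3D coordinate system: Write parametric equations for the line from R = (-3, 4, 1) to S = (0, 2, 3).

Direction vector d = S - R = (0 + 3, 2 - 4, 3 - 1) = (3, -2, 2)
Parametric form r = R + t·d:
x = -3 + 3t, y = 4 - 2t, z = 1 + 2t

x = -3 + 3t, y = 4 - 2t, z = 1 + 2t


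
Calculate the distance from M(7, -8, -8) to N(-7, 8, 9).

d = √[(x₂-x₁)² + (y₂-y₁)² + (z₂-z₁)²]
  = √[(-14)² + 16² + 17²]
  = √[196 + 256 + 289]
  = √741
  ≈ 27.22

27.22


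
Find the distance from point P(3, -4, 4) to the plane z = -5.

distance = |a·x₀ + b·y₀ + c·z₀ - d| / √(a² + b² + c²)
  = |0·3 + 0·(-4) + 1·4 - (-5)| / √(0² + 0² + 1²)
  = |0 + 0 + 4 + 5| / √(0 + 0 + 1)
  = |9| / √1
  = 9 / 1
  ≈ 9

9


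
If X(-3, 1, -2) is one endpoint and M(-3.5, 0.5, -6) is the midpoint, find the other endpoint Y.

Y = 2M - X
  = (2·(-3.5) - (-3), 2·0.5 - 1, 2·(-6) - (-2))
  = (-7 + 3, 1 - 1, -12 + 2)
  = (-4, 0, -10)

(-4, 0, -10)


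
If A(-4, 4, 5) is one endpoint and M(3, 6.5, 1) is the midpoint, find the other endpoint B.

B = 2M - A
  = (2·3 - (-4), 2·6.5 - 4, 2·1 - 5)
  = (6 + 4, 13 - 4, 2 - 5)
  = (10, 9, -3)

(10, 9, -3)


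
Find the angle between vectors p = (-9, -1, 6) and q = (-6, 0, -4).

p·q = (-9)·(-6) + (-1)·0 + 6·(-4) = 54 + 0 - 24 = 30
|p| = √((-9)² + (-1)² + 6²) = √118 ≈ 10.86
|q| = √((-6)² + 0² + (-4)²) = √52 ≈ 7.211
cos θ = (p·q)/(|p||q|) = 30/(10.86·7.211) ≈ 0.383
θ = arccos(0.383) ≈ 67.48°

67.48°


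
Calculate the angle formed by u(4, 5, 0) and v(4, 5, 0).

u·v = 4·4 + 5·5 + 0·0 = 16 + 25 + 0 = 41
|u| = √(4² + 5² + 0²) = √41 ≈ 6.403
|v| = √(4² + 5² + 0²) = √41 ≈ 6.403
cos θ = (u·v)/(|u||v|) = 41/(6.403·6.403) ≈ 1
θ = arccos(1) ≈ 0°

0°


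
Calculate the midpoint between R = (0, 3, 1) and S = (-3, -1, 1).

M = ((x₁+x₂)/2, (y₁+y₂)/2, (z₁+z₂)/2)
  = ((0 - 3)/2, (3 - 1)/2, (1 + 1)/2)
  = (-3/2, 2/2, 2/2)
  = (-1.5, 1, 1)

(-1.5, 1, 1)


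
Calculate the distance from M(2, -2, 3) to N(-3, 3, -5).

d = √[(x₂-x₁)² + (y₂-y₁)² + (z₂-z₁)²]
  = √[(-5)² + 5² + (-8)²]
  = √[25 + 25 + 64]
  = √114
  ≈ 10.68

10.68


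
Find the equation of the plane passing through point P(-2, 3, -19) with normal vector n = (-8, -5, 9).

The plane through P with normal n = (a, b, c) satisfies n·(r - P) = 0,
i.e. ax + by + cz = a·x₀ + b·y₀ + c·z₀.
d = (-8)·(-2) + (-5)·3 + 9·(-19)
  = 16 - 15 - 171
  = -170
Equation: -8x - 5y + 9z = -170

-8x - 5y + 9z = -170


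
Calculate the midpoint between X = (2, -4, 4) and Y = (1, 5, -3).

M = ((x₁+x₂)/2, (y₁+y₂)/2, (z₁+z₂)/2)
  = ((2 + 1)/2, (-4 + 5)/2, (4 - 3)/2)
  = (3/2, 1/2, 1/2)
  = (1.5, 0.5, 0.5)

(1.5, 0.5, 0.5)


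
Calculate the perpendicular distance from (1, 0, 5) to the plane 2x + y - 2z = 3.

distance = |a·x₀ + b·y₀ + c·z₀ - d| / √(a² + b² + c²)
  = |2·1 + 1·0 + (-2)·5 - 3| / √(2² + 1² + (-2)²)
  = |2 + 0 - 10 - 3| / √(4 + 1 + 4)
  = |-11| / √9
  = 11 / 3
  ≈ 3.667

3.667


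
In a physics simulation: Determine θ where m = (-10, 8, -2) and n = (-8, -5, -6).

m·n = (-10)·(-8) + 8·(-5) + (-2)·(-6) = 80 - 40 + 12 = 52
|m| = √((-10)² + 8² + (-2)²) = √168 ≈ 12.96
|n| = √((-8)² + (-5)² + (-6)²) = √125 ≈ 11.18
cos θ = (m·n)/(|m||n|) = 52/(12.96·11.18) ≈ 0.3588
θ = arccos(0.3588) ≈ 68.97°

68.97°


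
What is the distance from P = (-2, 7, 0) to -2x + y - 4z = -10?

distance = |a·x₀ + b·y₀ + c·z₀ - d| / √(a² + b² + c²)
  = |(-2)·(-2) + 1·7 + (-4)·0 - (-10)| / √((-2)² + 1² + (-4)²)
  = |4 + 7 + 0 + 10| / √(4 + 1 + 16)
  = |21| / √21
  = 21 / 4.583
  ≈ 4.583

4.583


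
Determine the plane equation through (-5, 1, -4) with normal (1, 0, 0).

The plane through P with normal n = (a, b, c) satisfies n·(r - P) = 0,
i.e. ax + by + cz = a·x₀ + b·y₀ + c·z₀.
d = 1·(-5) + 0·1 + 0·(-4)
  = -5 + 0 + 0
  = -5
Equation: x = -5

x = -5


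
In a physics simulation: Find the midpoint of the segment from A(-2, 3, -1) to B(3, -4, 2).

M = ((x₁+x₂)/2, (y₁+y₂)/2, (z₁+z₂)/2)
  = ((-2 + 3)/2, (3 - 4)/2, (-1 + 2)/2)
  = (1/2, -1/2, 1/2)
  = (0.5, -0.5, 0.5)

(0.5, -0.5, 0.5)


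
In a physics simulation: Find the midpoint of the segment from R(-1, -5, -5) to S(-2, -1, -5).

M = ((x₁+x₂)/2, (y₁+y₂)/2, (z₁+z₂)/2)
  = ((-1 - 2)/2, (-5 - 1)/2, (-5 - 5)/2)
  = (-3/2, -6/2, -10/2)
  = (-1.5, -3, -5)

(-1.5, -3, -5)


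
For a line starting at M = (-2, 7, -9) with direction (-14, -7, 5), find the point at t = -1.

P(t) = M + t·d
  = (-2 + (-14)·(-1), 7 + (-7)·(-1), -9 + 5·(-1))
  = (-2 + 14, 7 + 7, -9 - 5)
  = (12, 14, -14)

(12, 14, -14)


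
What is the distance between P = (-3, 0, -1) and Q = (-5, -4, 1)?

d = √[(x₂-x₁)² + (y₂-y₁)² + (z₂-z₁)²]
  = √[(-2)² + (-4)² + 2²]
  = √[4 + 16 + 4]
  = √24
  ≈ 4.899

4.899


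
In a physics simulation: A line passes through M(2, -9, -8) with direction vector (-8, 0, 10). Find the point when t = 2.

P(t) = M + t·d
  = (2 + (-8)·2, -9 + 0·2, -8 + 10·2)
  = (2 - 16, -9 + 0, -8 + 20)
  = (-14, -9, 12)

(-14, -9, 12)


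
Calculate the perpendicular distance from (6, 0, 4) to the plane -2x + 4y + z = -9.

distance = |a·x₀ + b·y₀ + c·z₀ - d| / √(a² + b² + c²)
  = |(-2)·6 + 4·0 + 1·4 - (-9)| / √((-2)² + 4² + 1²)
  = |-12 + 0 + 4 + 9| / √(4 + 16 + 1)
  = |1| / √21
  = 1 / 4.583
  ≈ 0.2182

0.2182


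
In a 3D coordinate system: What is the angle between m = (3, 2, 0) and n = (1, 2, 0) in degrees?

m·n = 3·1 + 2·2 + 0·0 = 3 + 4 + 0 = 7
|m| = √(3² + 2² + 0²) = √13 ≈ 3.606
|n| = √(1² + 2² + 0²) = √5 ≈ 2.236
cos θ = (m·n)/(|m||n|) = 7/(3.606·2.236) ≈ 0.8682
θ = arccos(0.8682) ≈ 29.74°

29.74°


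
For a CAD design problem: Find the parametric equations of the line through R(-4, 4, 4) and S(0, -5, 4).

Direction vector d = S - R = (0 + 4, -5 - 4, 4 - 4) = (4, -9, 0)
Parametric form r = R + t·d:
x = -4 + 4t, y = 4 - 9t, z = 4

x = -4 + 4t, y = 4 - 9t, z = 4


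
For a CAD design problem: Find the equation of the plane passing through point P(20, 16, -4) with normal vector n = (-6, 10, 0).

The plane through P with normal n = (a, b, c) satisfies n·(r - P) = 0,
i.e. ax + by + cz = a·x₀ + b·y₀ + c·z₀.
d = (-6)·20 + 10·16 + 0·(-4)
  = -120 + 160 + 0
  = 40
Equation: -6x + 10y = 40

-6x + 10y = 40


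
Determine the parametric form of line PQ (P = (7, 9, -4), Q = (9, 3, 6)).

Direction vector d = Q - P = (9 - 7, 3 - 9, 6 + 4) = (2, -6, 10)
Parametric form r = P + t·d:
x = 7 + 2t, y = 9 - 6t, z = -4 + 10t

x = 7 + 2t, y = 9 - 6t, z = -4 + 10t


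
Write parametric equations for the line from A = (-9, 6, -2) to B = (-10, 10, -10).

Direction vector d = B - A = (-10 + 9, 10 - 6, -10 + 2) = (-1, 4, -8)
Parametric form r = A + t·d:
x = -9 - t, y = 6 + 4t, z = -2 - 8t

x = -9 - t, y = 6 + 4t, z = -2 - 8t


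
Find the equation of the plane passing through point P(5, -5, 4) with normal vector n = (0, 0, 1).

The plane through P with normal n = (a, b, c) satisfies n·(r - P) = 0,
i.e. ax + by + cz = a·x₀ + b·y₀ + c·z₀.
d = 0·5 + 0·(-5) + 1·4
  = 0 + 0 + 4
  = 4
Equation: z = 4

z = 4


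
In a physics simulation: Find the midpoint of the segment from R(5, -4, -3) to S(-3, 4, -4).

M = ((x₁+x₂)/2, (y₁+y₂)/2, (z₁+z₂)/2)
  = ((5 - 3)/2, (-4 + 4)/2, (-3 - 4)/2)
  = (2/2, 0/2, -7/2)
  = (1, 0, -3.5)

(1, 0, -3.5)


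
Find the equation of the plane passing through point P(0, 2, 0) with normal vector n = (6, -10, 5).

The plane through P with normal n = (a, b, c) satisfies n·(r - P) = 0,
i.e. ax + by + cz = a·x₀ + b·y₀ + c·z₀.
d = 6·0 + (-10)·2 + 5·0
  = 0 - 20 + 0
  = -20
Equation: 6x - 10y + 5z = -20

6x - 10y + 5z = -20


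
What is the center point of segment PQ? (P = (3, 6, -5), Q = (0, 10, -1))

M = ((x₁+x₂)/2, (y₁+y₂)/2, (z₁+z₂)/2)
  = ((3 + 0)/2, (6 + 10)/2, (-5 - 1)/2)
  = (3/2, 16/2, -6/2)
  = (1.5, 8, -3)

(1.5, 8, -3)


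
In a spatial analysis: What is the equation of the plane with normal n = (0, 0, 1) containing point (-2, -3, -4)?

The plane through P with normal n = (a, b, c) satisfies n·(r - P) = 0,
i.e. ax + by + cz = a·x₀ + b·y₀ + c·z₀.
d = 0·(-2) + 0·(-3) + 1·(-4)
  = 0 + 0 - 4
  = -4
Equation: z = -4

z = -4


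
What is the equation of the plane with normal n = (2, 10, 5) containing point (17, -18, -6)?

The plane through P with normal n = (a, b, c) satisfies n·(r - P) = 0,
i.e. ax + by + cz = a·x₀ + b·y₀ + c·z₀.
d = 2·17 + 10·(-18) + 5·(-6)
  = 34 - 180 - 30
  = -176
Equation: 2x + 10y + 5z = -176

2x + 10y + 5z = -176


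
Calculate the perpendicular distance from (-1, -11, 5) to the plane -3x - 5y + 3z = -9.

distance = |a·x₀ + b·y₀ + c·z₀ - d| / √(a² + b² + c²)
  = |(-3)·(-1) + (-5)·(-11) + 3·5 - (-9)| / √((-3)² + (-5)² + 3²)
  = |3 + 55 + 15 + 9| / √(9 + 25 + 9)
  = |82| / √43
  = 82 / 6.557
  ≈ 12.5

12.5


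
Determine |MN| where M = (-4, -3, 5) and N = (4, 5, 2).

d = √[(x₂-x₁)² + (y₂-y₁)² + (z₂-z₁)²]
  = √[8² + 8² + (-3)²]
  = √[64 + 64 + 9]
  = √137
  ≈ 11.7

11.7


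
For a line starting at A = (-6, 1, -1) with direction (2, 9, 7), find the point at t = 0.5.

P(t) = A + t·d
  = (-6 + 2·0.5, 1 + 9·0.5, -1 + 7·0.5)
  = (-6 + 1, 1 + 4.5, -1 + 3.5)
  = (-5, 5.5, 2.5)

(-5, 5.5, 2.5)


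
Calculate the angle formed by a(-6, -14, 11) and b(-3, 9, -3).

a·b = (-6)·(-3) + (-14)·9 + 11·(-3) = 18 - 126 - 33 = -141
|a| = √((-6)² + (-14)² + 11²) = √353 ≈ 18.79
|b| = √((-3)² + 9² + (-3)²) = √99 ≈ 9.95
cos θ = (a·b)/(|a||b|) = -141/(18.79·9.95) ≈ -0.7542
θ = arccos(-0.7542) ≈ 139°

139°


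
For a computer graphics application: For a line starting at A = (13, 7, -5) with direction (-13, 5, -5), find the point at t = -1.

P(t) = A + t·d
  = (13 + (-13)·(-1), 7 + 5·(-1), -5 + (-5)·(-1))
  = (13 + 13, 7 - 5, -5 + 5)
  = (26, 2, 0)

(26, 2, 0)


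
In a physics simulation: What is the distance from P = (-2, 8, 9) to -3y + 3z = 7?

distance = |a·x₀ + b·y₀ + c·z₀ - d| / √(a² + b² + c²)
  = |0·(-2) + (-3)·8 + 3·9 - 7| / √(0² + (-3)² + 3²)
  = |0 - 24 + 27 - 7| / √(0 + 9 + 9)
  = |-4| / √18
  = 4 / 4.243
  ≈ 0.9428

0.9428


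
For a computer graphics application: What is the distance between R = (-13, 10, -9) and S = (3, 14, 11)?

d = √[(x₂-x₁)² + (y₂-y₁)² + (z₂-z₁)²]
  = √[16² + 4² + 20²]
  = √[256 + 16 + 400]
  = √672
  ≈ 25.92

25.92


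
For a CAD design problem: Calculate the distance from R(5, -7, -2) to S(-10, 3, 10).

d = √[(x₂-x₁)² + (y₂-y₁)² + (z₂-z₁)²]
  = √[(-15)² + 10² + 12²]
  = √[225 + 100 + 144]
  = √469
  ≈ 21.66

21.66


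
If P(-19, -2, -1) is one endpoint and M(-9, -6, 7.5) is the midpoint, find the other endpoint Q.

Q = 2M - P
  = (2·(-9) - (-19), 2·(-6) - (-2), 2·7.5 - (-1))
  = (-18 + 19, -12 + 2, 15 + 1)
  = (1, -10, 16)

(1, -10, 16)


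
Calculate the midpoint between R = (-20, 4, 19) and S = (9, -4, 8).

M = ((x₁+x₂)/2, (y₁+y₂)/2, (z₁+z₂)/2)
  = ((-20 + 9)/2, (4 - 4)/2, (19 + 8)/2)
  = (-11/2, 0/2, 27/2)
  = (-5.5, 0, 13.5)

(-5.5, 0, 13.5)


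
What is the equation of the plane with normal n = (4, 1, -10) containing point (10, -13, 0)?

The plane through P with normal n = (a, b, c) satisfies n·(r - P) = 0,
i.e. ax + by + cz = a·x₀ + b·y₀ + c·z₀.
d = 4·10 + 1·(-13) + (-10)·0
  = 40 - 13 + 0
  = 27
Equation: 4x + y - 10z = 27

4x + y - 10z = 27


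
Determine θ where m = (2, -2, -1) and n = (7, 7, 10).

m·n = 2·7 + (-2)·7 + (-1)·10 = 14 - 14 - 10 = -10
|m| = √(2² + (-2)² + (-1)²) = √9 ≈ 3
|n| = √(7² + 7² + 10²) = √198 ≈ 14.07
cos θ = (m·n)/(|m||n|) = -10/(3·14.07) ≈ -0.2369
θ = arccos(-0.2369) ≈ 103.7°

103.7°


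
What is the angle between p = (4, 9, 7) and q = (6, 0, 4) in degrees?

p·q = 4·6 + 9·0 + 7·4 = 24 + 0 + 28 = 52
|p| = √(4² + 9² + 7²) = √146 ≈ 12.08
|q| = √(6² + 0² + 4²) = √52 ≈ 7.211
cos θ = (p·q)/(|p||q|) = 52/(12.08·7.211) ≈ 0.5968
θ = arccos(0.5968) ≈ 53.36°

53.36°


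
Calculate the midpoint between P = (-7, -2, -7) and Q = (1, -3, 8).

M = ((x₁+x₂)/2, (y₁+y₂)/2, (z₁+z₂)/2)
  = ((-7 + 1)/2, (-2 - 3)/2, (-7 + 8)/2)
  = (-6/2, -5/2, 1/2)
  = (-3, -2.5, 0.5)

(-3, -2.5, 0.5)


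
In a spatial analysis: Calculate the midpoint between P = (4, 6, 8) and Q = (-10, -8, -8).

M = ((x₁+x₂)/2, (y₁+y₂)/2, (z₁+z₂)/2)
  = ((4 - 10)/2, (6 - 8)/2, (8 - 8)/2)
  = (-6/2, -2/2, 0/2)
  = (-3, -1, 0)

(-3, -1, 0)


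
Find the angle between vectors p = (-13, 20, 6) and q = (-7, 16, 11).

p·q = (-13)·(-7) + 20·16 + 6·11 = 91 + 320 + 66 = 477
|p| = √((-13)² + 20² + 6²) = √605 ≈ 24.6
|q| = √((-7)² + 16² + 11²) = √426 ≈ 20.64
cos θ = (p·q)/(|p||q|) = 477/(24.6·20.64) ≈ 0.9396
θ = arccos(0.9396) ≈ 20.02°

20.02°


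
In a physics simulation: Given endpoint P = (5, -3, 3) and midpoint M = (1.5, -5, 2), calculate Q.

Q = 2M - P
  = (2·1.5 - 5, 2·(-5) - (-3), 2·2 - 3)
  = (3 - 5, -10 + 3, 4 - 3)
  = (-2, -7, 1)

(-2, -7, 1)


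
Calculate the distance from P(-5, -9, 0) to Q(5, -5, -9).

d = √[(x₂-x₁)² + (y₂-y₁)² + (z₂-z₁)²]
  = √[10² + 4² + (-9)²]
  = √[100 + 16 + 81]
  = √197
  ≈ 14.04

14.04


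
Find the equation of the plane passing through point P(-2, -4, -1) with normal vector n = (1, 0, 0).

The plane through P with normal n = (a, b, c) satisfies n·(r - P) = 0,
i.e. ax + by + cz = a·x₀ + b·y₀ + c·z₀.
d = 1·(-2) + 0·(-4) + 0·(-1)
  = -2 + 0 + 0
  = -2
Equation: x = -2

x = -2


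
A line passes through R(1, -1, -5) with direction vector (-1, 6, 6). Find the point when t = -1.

P(t) = R + t·d
  = (1 + (-1)·(-1), -1 + 6·(-1), -5 + 6·(-1))
  = (1 + 1, -1 - 6, -5 - 6)
  = (2, -7, -11)

(2, -7, -11)


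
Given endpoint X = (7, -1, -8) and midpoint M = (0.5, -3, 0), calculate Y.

Y = 2M - X
  = (2·0.5 - 7, 2·(-3) - (-1), 2·0 - (-8))
  = (1 - 7, -6 + 1, 0 + 8)
  = (-6, -5, 8)

(-6, -5, 8)


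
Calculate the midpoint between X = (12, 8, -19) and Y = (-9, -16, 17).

M = ((x₁+x₂)/2, (y₁+y₂)/2, (z₁+z₂)/2)
  = ((12 - 9)/2, (8 - 16)/2, (-19 + 17)/2)
  = (3/2, -8/2, -2/2)
  = (1.5, -4, -1)

(1.5, -4, -1)


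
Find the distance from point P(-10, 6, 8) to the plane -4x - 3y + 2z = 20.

distance = |a·x₀ + b·y₀ + c·z₀ - d| / √(a² + b² + c²)
  = |(-4)·(-10) + (-3)·6 + 2·8 - 20| / √((-4)² + (-3)² + 2²)
  = |40 - 18 + 16 - 20| / √(16 + 9 + 4)
  = |18| / √29
  = 18 / 5.385
  ≈ 3.343

3.343


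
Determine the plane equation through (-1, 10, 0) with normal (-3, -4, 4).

The plane through P with normal n = (a, b, c) satisfies n·(r - P) = 0,
i.e. ax + by + cz = a·x₀ + b·y₀ + c·z₀.
d = (-3)·(-1) + (-4)·10 + 4·0
  = 3 - 40 + 0
  = -37
Equation: -3x - 4y + 4z = -37

-3x - 4y + 4z = -37


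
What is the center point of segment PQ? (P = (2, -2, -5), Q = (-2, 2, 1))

M = ((x₁+x₂)/2, (y₁+y₂)/2, (z₁+z₂)/2)
  = ((2 - 2)/2, (-2 + 2)/2, (-5 + 1)/2)
  = (0/2, 0/2, -4/2)
  = (0, 0, -2)

(0, 0, -2)


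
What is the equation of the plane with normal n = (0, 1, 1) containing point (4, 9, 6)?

The plane through P with normal n = (a, b, c) satisfies n·(r - P) = 0,
i.e. ax + by + cz = a·x₀ + b·y₀ + c·z₀.
d = 0·4 + 1·9 + 1·6
  = 0 + 9 + 6
  = 15
Equation: y + z = 15

y + z = 15


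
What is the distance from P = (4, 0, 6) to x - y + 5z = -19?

distance = |a·x₀ + b·y₀ + c·z₀ - d| / √(a² + b² + c²)
  = |1·4 + (-1)·0 + 5·6 - (-19)| / √(1² + (-1)² + 5²)
  = |4 + 0 + 30 + 19| / √(1 + 1 + 25)
  = |53| / √27
  = 53 / 5.196
  ≈ 10.2

10.2


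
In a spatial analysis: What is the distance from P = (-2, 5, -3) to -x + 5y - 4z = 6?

distance = |a·x₀ + b·y₀ + c·z₀ - d| / √(a² + b² + c²)
  = |(-1)·(-2) + 5·5 + (-4)·(-3) - 6| / √((-1)² + 5² + (-4)²)
  = |2 + 25 + 12 - 6| / √(1 + 25 + 16)
  = |33| / √42
  = 33 / 6.481
  ≈ 5.092

5.092


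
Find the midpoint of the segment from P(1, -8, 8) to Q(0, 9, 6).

M = ((x₁+x₂)/2, (y₁+y₂)/2, (z₁+z₂)/2)
  = ((1 + 0)/2, (-8 + 9)/2, (8 + 6)/2)
  = (1/2, 1/2, 14/2)
  = (0.5, 0.5, 7)

(0.5, 0.5, 7)


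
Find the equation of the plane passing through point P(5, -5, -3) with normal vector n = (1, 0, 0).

The plane through P with normal n = (a, b, c) satisfies n·(r - P) = 0,
i.e. ax + by + cz = a·x₀ + b·y₀ + c·z₀.
d = 1·5 + 0·(-5) + 0·(-3)
  = 5 + 0 + 0
  = 5
Equation: x = 5

x = 5


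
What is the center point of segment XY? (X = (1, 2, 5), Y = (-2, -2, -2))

M = ((x₁+x₂)/2, (y₁+y₂)/2, (z₁+z₂)/2)
  = ((1 - 2)/2, (2 - 2)/2, (5 - 2)/2)
  = (-1/2, 0/2, 3/2)
  = (-0.5, 0, 1.5)

(-0.5, 0, 1.5)


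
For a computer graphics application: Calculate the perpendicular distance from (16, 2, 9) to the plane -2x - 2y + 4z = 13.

distance = |a·x₀ + b·y₀ + c·z₀ - d| / √(a² + b² + c²)
  = |(-2)·16 + (-2)·2 + 4·9 - 13| / √((-2)² + (-2)² + 4²)
  = |-32 - 4 + 36 - 13| / √(4 + 4 + 16)
  = |-13| / √24
  = 13 / 4.899
  ≈ 2.654

2.654


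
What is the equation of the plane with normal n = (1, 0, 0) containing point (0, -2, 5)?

The plane through P with normal n = (a, b, c) satisfies n·(r - P) = 0,
i.e. ax + by + cz = a·x₀ + b·y₀ + c·z₀.
d = 1·0 + 0·(-2) + 0·5
  = 0 + 0 + 0
  = 0
Equation: x = 0

x = 0


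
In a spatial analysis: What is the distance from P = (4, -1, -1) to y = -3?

distance = |a·x₀ + b·y₀ + c·z₀ - d| / √(a² + b² + c²)
  = |0·4 + 1·(-1) + 0·(-1) - (-3)| / √(0² + 1² + 0²)
  = |0 - 1 + 0 + 3| / √(0 + 1 + 0)
  = |2| / √1
  = 2 / 1
  ≈ 2

2


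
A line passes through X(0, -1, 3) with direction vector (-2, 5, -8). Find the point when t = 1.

P(t) = X + t·d
  = (0 + (-2)·1, -1 + 5·1, 3 + (-8)·1)
  = (0 - 2, -1 + 5, 3 - 8)
  = (-2, 4, -5)

(-2, 4, -5)


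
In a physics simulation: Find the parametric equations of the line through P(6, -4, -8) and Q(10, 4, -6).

Direction vector d = Q - P = (10 - 6, 4 + 4, -6 + 8) = (4, 8, 2)
Parametric form r = P + t·d:
x = 6 + 4t, y = -4 + 8t, z = -8 + 2t

x = 6 + 4t, y = -4 + 8t, z = -8 + 2t


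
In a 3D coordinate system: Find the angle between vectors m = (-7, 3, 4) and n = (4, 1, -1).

m·n = (-7)·4 + 3·1 + 4·(-1) = -28 + 3 - 4 = -29
|m| = √((-7)² + 3² + 4²) = √74 ≈ 8.602
|n| = √(4² + 1² + (-1)²) = √18 ≈ 4.243
cos θ = (m·n)/(|m||n|) = -29/(8.602·4.243) ≈ -0.7946
θ = arccos(-0.7946) ≈ 142.6°

142.6°


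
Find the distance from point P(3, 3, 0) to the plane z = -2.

distance = |a·x₀ + b·y₀ + c·z₀ - d| / √(a² + b² + c²)
  = |0·3 + 0·3 + 1·0 - (-2)| / √(0² + 0² + 1²)
  = |0 + 0 + 0 + 2| / √(0 + 0 + 1)
  = |2| / √1
  = 2 / 1
  ≈ 2

2


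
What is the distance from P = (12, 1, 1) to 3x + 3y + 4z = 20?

distance = |a·x₀ + b·y₀ + c·z₀ - d| / √(a² + b² + c²)
  = |3·12 + 3·1 + 4·1 - 20| / √(3² + 3² + 4²)
  = |36 + 3 + 4 - 20| / √(9 + 9 + 16)
  = |23| / √34
  = 23 / 5.831
  ≈ 3.944

3.944


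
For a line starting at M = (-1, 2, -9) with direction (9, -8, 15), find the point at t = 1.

P(t) = M + t·d
  = (-1 + 9·1, 2 + (-8)·1, -9 + 15·1)
  = (-1 + 9, 2 - 8, -9 + 15)
  = (8, -6, 6)

(8, -6, 6)


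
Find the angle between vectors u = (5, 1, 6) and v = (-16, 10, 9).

u·v = 5·(-16) + 1·10 + 6·9 = -80 + 10 + 54 = -16
|u| = √(5² + 1² + 6²) = √62 ≈ 7.874
|v| = √((-16)² + 10² + 9²) = √437 ≈ 20.9
cos θ = (u·v)/(|u||v|) = -16/(7.874·20.9) ≈ -0.0972
θ = arccos(-0.0972) ≈ 95.58°

95.58°


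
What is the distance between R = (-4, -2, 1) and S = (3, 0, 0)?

d = √[(x₂-x₁)² + (y₂-y₁)² + (z₂-z₁)²]
  = √[7² + 2² + (-1)²]
  = √[49 + 4 + 1]
  = √54
  ≈ 7.348

7.348


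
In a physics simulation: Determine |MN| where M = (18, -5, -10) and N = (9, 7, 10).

d = √[(x₂-x₁)² + (y₂-y₁)² + (z₂-z₁)²]
  = √[(-9)² + 12² + 20²]
  = √[81 + 144 + 400]
  = √625
  ≈ 25

25


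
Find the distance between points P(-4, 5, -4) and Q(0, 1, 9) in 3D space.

d = √[(x₂-x₁)² + (y₂-y₁)² + (z₂-z₁)²]
  = √[4² + (-4)² + 13²]
  = √[16 + 16 + 169]
  = √201
  ≈ 14.18

14.18


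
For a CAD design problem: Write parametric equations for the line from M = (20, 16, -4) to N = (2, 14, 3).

Direction vector d = N - M = (2 - 20, 14 - 16, 3 + 4) = (-18, -2, 7)
Parametric form r = M + t·d:
x = 20 - 18t, y = 16 - 2t, z = -4 + 7t

x = 20 - 18t, y = 16 - 2t, z = -4 + 7t


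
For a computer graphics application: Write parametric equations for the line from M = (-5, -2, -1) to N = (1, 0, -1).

Direction vector d = N - M = (1 + 5, 0 + 2, -1 + 1) = (6, 2, 0)
Parametric form r = M + t·d:
x = -5 + 6t, y = -2 + 2t, z = -1

x = -5 + 6t, y = -2 + 2t, z = -1


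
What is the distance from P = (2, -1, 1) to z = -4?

distance = |a·x₀ + b·y₀ + c·z₀ - d| / √(a² + b² + c²)
  = |0·2 + 0·(-1) + 1·1 - (-4)| / √(0² + 0² + 1²)
  = |0 + 0 + 1 + 4| / √(0 + 0 + 1)
  = |5| / √1
  = 5 / 1
  ≈ 5

5


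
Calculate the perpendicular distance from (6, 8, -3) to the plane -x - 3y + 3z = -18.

distance = |a·x₀ + b·y₀ + c·z₀ - d| / √(a² + b² + c²)
  = |(-1)·6 + (-3)·8 + 3·(-3) - (-18)| / √((-1)² + (-3)² + 3²)
  = |-6 - 24 - 9 + 18| / √(1 + 9 + 9)
  = |-21| / √19
  = 21 / 4.359
  ≈ 4.818

4.818


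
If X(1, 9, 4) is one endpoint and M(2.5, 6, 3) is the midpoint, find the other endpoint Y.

Y = 2M - X
  = (2·2.5 - 1, 2·6 - 9, 2·3 - 4)
  = (5 - 1, 12 - 9, 6 - 4)
  = (4, 3, 2)

(4, 3, 2)


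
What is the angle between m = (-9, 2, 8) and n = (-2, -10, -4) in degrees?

m·n = (-9)·(-2) + 2·(-10) + 8·(-4) = 18 - 20 - 32 = -34
|m| = √((-9)² + 2² + 8²) = √149 ≈ 12.21
|n| = √((-2)² + (-10)² + (-4)²) = √120 ≈ 10.95
cos θ = (m·n)/(|m||n|) = -34/(12.21·10.95) ≈ -0.2543
θ = arccos(-0.2543) ≈ 104.7°

104.7°


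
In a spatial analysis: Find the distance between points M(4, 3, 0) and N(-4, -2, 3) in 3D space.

d = √[(x₂-x₁)² + (y₂-y₁)² + (z₂-z₁)²]
  = √[(-8)² + (-5)² + 3²]
  = √[64 + 25 + 9]
  = √98
  ≈ 9.899

9.899


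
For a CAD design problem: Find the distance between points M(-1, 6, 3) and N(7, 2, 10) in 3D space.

d = √[(x₂-x₁)² + (y₂-y₁)² + (z₂-z₁)²]
  = √[8² + (-4)² + 7²]
  = √[64 + 16 + 49]
  = √129
  ≈ 11.36

11.36


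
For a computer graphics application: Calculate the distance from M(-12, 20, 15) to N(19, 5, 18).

d = √[(x₂-x₁)² + (y₂-y₁)² + (z₂-z₁)²]
  = √[31² + (-15)² + 3²]
  = √[961 + 225 + 9]
  = √1195
  ≈ 34.57

34.57


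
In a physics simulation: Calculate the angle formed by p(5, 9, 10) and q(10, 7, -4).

p·q = 5·10 + 9·7 + 10·(-4) = 50 + 63 - 40 = 73
|p| = √(5² + 9² + 10²) = √206 ≈ 14.35
|q| = √(10² + 7² + (-4)²) = √165 ≈ 12.85
cos θ = (p·q)/(|p||q|) = 73/(14.35·12.85) ≈ 0.396
θ = arccos(0.396) ≈ 66.67°

66.67°


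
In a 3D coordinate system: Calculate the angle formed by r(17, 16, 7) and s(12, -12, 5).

r·s = 17·12 + 16·(-12) + 7·5 = 204 - 192 + 35 = 47
|r| = √(17² + 16² + 7²) = √594 ≈ 24.37
|s| = √(12² + (-12)² + 5²) = √313 ≈ 17.69
cos θ = (r·s)/(|r||s|) = 47/(24.37·17.69) ≈ 0.109
θ = arccos(0.109) ≈ 83.74°

83.74°


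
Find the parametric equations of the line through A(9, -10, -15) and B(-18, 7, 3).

Direction vector d = B - A = (-18 - 9, 7 + 10, 3 + 15) = (-27, 17, 18)
Parametric form r = A + t·d:
x = 9 - 27t, y = -10 + 17t, z = -15 + 18t

x = 9 - 27t, y = -10 + 17t, z = -15 + 18t


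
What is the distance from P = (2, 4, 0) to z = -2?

distance = |a·x₀ + b·y₀ + c·z₀ - d| / √(a² + b² + c²)
  = |0·2 + 0·4 + 1·0 - (-2)| / √(0² + 0² + 1²)
  = |0 + 0 + 0 + 2| / √(0 + 0 + 1)
  = |2| / √1
  = 2 / 1
  ≈ 2

2


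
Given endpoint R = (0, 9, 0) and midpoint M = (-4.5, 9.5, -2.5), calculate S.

S = 2M - R
  = (2·(-4.5) - 0, 2·9.5 - 9, 2·(-2.5) - 0)
  = (-9 + 0, 19 - 9, -5 + 0)
  = (-9, 10, -5)

(-9, 10, -5)


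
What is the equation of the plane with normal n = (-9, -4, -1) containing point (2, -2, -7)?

The plane through P with normal n = (a, b, c) satisfies n·(r - P) = 0,
i.e. ax + by + cz = a·x₀ + b·y₀ + c·z₀.
d = (-9)·2 + (-4)·(-2) + (-1)·(-7)
  = -18 + 8 + 7
  = -3
Equation: -9x - 4y - z = -3

-9x - 4y - z = -3


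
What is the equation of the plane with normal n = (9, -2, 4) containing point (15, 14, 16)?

The plane through P with normal n = (a, b, c) satisfies n·(r - P) = 0,
i.e. ax + by + cz = a·x₀ + b·y₀ + c·z₀.
d = 9·15 + (-2)·14 + 4·16
  = 135 - 28 + 64
  = 171
Equation: 9x - 2y + 4z = 171

9x - 2y + 4z = 171


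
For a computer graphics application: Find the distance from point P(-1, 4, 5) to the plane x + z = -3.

distance = |a·x₀ + b·y₀ + c·z₀ - d| / √(a² + b² + c²)
  = |1·(-1) + 0·4 + 1·5 - (-3)| / √(1² + 0² + 1²)
  = |-1 + 0 + 5 + 3| / √(1 + 0 + 1)
  = |7| / √2
  = 7 / 1.414
  ≈ 4.95

4.95


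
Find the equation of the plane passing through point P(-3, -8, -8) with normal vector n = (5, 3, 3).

The plane through P with normal n = (a, b, c) satisfies n·(r - P) = 0,
i.e. ax + by + cz = a·x₀ + b·y₀ + c·z₀.
d = 5·(-3) + 3·(-8) + 3·(-8)
  = -15 - 24 - 24
  = -63
Equation: 5x + 3y + 3z = -63

5x + 3y + 3z = -63


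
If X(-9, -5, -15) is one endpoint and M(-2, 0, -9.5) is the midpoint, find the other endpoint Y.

Y = 2M - X
  = (2·(-2) - (-9), 2·0 - (-5), 2·(-9.5) - (-15))
  = (-4 + 9, 0 + 5, -19 + 15)
  = (5, 5, -4)

(5, 5, -4)


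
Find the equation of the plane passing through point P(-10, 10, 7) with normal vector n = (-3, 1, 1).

The plane through P with normal n = (a, b, c) satisfies n·(r - P) = 0,
i.e. ax + by + cz = a·x₀ + b·y₀ + c·z₀.
d = (-3)·(-10) + 1·10 + 1·7
  = 30 + 10 + 7
  = 47
Equation: -3x + y + z = 47

-3x + y + z = 47


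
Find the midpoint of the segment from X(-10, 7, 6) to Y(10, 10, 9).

M = ((x₁+x₂)/2, (y₁+y₂)/2, (z₁+z₂)/2)
  = ((-10 + 10)/2, (7 + 10)/2, (6 + 9)/2)
  = (0/2, 17/2, 15/2)
  = (0, 8.5, 7.5)

(0, 8.5, 7.5)


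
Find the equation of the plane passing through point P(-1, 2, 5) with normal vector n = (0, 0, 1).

The plane through P with normal n = (a, b, c) satisfies n·(r - P) = 0,
i.e. ax + by + cz = a·x₀ + b·y₀ + c·z₀.
d = 0·(-1) + 0·2 + 1·5
  = 0 + 0 + 5
  = 5
Equation: z = 5

z = 5


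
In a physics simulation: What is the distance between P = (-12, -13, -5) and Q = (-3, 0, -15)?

d = √[(x₂-x₁)² + (y₂-y₁)² + (z₂-z₁)²]
  = √[9² + 13² + (-10)²]
  = √[81 + 169 + 100]
  = √350
  ≈ 18.71

18.71


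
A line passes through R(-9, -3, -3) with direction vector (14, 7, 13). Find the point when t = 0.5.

P(t) = R + t·d
  = (-9 + 14·0.5, -3 + 7·0.5, -3 + 13·0.5)
  = (-9 + 7, -3 + 3.5, -3 + 6.5)
  = (-2, 0.5, 3.5)

(-2, 0.5, 3.5)


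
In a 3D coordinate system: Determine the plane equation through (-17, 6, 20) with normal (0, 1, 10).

The plane through P with normal n = (a, b, c) satisfies n·(r - P) = 0,
i.e. ax + by + cz = a·x₀ + b·y₀ + c·z₀.
d = 0·(-17) + 1·6 + 10·20
  = 0 + 6 + 200
  = 206
Equation: y + 10z = 206

y + 10z = 206


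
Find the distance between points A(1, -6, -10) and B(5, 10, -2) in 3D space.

d = √[(x₂-x₁)² + (y₂-y₁)² + (z₂-z₁)²]
  = √[4² + 16² + 8²]
  = √[16 + 256 + 64]
  = √336
  ≈ 18.33

18.33


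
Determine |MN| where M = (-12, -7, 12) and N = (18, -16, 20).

d = √[(x₂-x₁)² + (y₂-y₁)² + (z₂-z₁)²]
  = √[30² + (-9)² + 8²]
  = √[900 + 81 + 64]
  = √1045
  ≈ 32.33

32.33


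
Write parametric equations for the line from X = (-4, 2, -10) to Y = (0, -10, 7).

Direction vector d = Y - X = (0 + 4, -10 - 2, 7 + 10) = (4, -12, 17)
Parametric form r = X + t·d:
x = -4 + 4t, y = 2 - 12t, z = -10 + 17t

x = -4 + 4t, y = 2 - 12t, z = -10 + 17t


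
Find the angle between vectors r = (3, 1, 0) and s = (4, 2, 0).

r·s = 3·4 + 1·2 + 0·0 = 12 + 2 + 0 = 14
|r| = √(3² + 1² + 0²) = √10 ≈ 3.162
|s| = √(4² + 2² + 0²) = √20 ≈ 4.472
cos θ = (r·s)/(|r||s|) = 14/(3.162·4.472) ≈ 0.9899
θ = arccos(0.9899) ≈ 8.13°

8.13°


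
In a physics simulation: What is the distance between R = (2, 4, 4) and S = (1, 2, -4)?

d = √[(x₂-x₁)² + (y₂-y₁)² + (z₂-z₁)²]
  = √[(-1)² + (-2)² + (-8)²]
  = √[1 + 4 + 64]
  = √69
  ≈ 8.307

8.307


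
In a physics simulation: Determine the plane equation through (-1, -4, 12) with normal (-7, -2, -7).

The plane through P with normal n = (a, b, c) satisfies n·(r - P) = 0,
i.e. ax + by + cz = a·x₀ + b·y₀ + c·z₀.
d = (-7)·(-1) + (-2)·(-4) + (-7)·12
  = 7 + 8 - 84
  = -69
Equation: -7x - 2y - 7z = -69

-7x - 2y - 7z = -69


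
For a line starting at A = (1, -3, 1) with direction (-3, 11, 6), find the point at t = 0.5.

P(t) = A + t·d
  = (1 + (-3)·0.5, -3 + 11·0.5, 1 + 6·0.5)
  = (1 - 1.5, -3 + 5.5, 1 + 3)
  = (-0.5, 2.5, 4)

(-0.5, 2.5, 4)


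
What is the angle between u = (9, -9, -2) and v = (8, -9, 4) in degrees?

u·v = 9·8 + (-9)·(-9) + (-2)·4 = 72 + 81 - 8 = 145
|u| = √(9² + (-9)² + (-2)²) = √166 ≈ 12.88
|v| = √(8² + (-9)² + 4²) = √161 ≈ 12.69
cos θ = (u·v)/(|u||v|) = 145/(12.88·12.69) ≈ 0.887
θ = arccos(0.887) ≈ 27.51°

27.51°


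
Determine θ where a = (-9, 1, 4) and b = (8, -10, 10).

a·b = (-9)·8 + 1·(-10) + 4·10 = -72 - 10 + 40 = -42
|a| = √((-9)² + 1² + 4²) = √98 ≈ 9.899
|b| = √(8² + (-10)² + 10²) = √264 ≈ 16.25
cos θ = (a·b)/(|a||b|) = -42/(9.899·16.25) ≈ -0.2611
θ = arccos(-0.2611) ≈ 105.1°

105.1°


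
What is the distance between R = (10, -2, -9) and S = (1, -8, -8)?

d = √[(x₂-x₁)² + (y₂-y₁)² + (z₂-z₁)²]
  = √[(-9)² + (-6)² + 1²]
  = √[81 + 36 + 1]
  = √118
  ≈ 10.86

10.86


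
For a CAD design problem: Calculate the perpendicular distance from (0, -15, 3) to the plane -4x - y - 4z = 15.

distance = |a·x₀ + b·y₀ + c·z₀ - d| / √(a² + b² + c²)
  = |(-4)·0 + (-1)·(-15) + (-4)·3 - 15| / √((-4)² + (-1)² + (-4)²)
  = |0 + 15 - 12 - 15| / √(16 + 1 + 16)
  = |-12| / √33
  = 12 / 5.745
  ≈ 2.089

2.089


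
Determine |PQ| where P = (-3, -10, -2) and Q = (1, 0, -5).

d = √[(x₂-x₁)² + (y₂-y₁)² + (z₂-z₁)²]
  = √[4² + 10² + (-3)²]
  = √[16 + 100 + 9]
  = √125
  ≈ 11.18

11.18


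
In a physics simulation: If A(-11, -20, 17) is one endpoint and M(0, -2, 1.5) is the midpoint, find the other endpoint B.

B = 2M - A
  = (2·0 - (-11), 2·(-2) - (-20), 2·1.5 - 17)
  = (0 + 11, -4 + 20, 3 - 17)
  = (11, 16, -14)

(11, 16, -14)


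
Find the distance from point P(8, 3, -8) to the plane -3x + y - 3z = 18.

distance = |a·x₀ + b·y₀ + c·z₀ - d| / √(a² + b² + c²)
  = |(-3)·8 + 1·3 + (-3)·(-8) - 18| / √((-3)² + 1² + (-3)²)
  = |-24 + 3 + 24 - 18| / √(9 + 1 + 9)
  = |-15| / √19
  = 15 / 4.359
  ≈ 3.441

3.441


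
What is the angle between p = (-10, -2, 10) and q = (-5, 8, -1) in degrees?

p·q = (-10)·(-5) + (-2)·8 + 10·(-1) = 50 - 16 - 10 = 24
|p| = √((-10)² + (-2)² + 10²) = √204 ≈ 14.28
|q| = √((-5)² + 8² + (-1)²) = √90 ≈ 9.487
cos θ = (p·q)/(|p||q|) = 24/(14.28·9.487) ≈ 0.1771
θ = arccos(0.1771) ≈ 79.8°

79.8°


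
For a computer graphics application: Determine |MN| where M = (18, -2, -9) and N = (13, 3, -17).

d = √[(x₂-x₁)² + (y₂-y₁)² + (z₂-z₁)²]
  = √[(-5)² + 5² + (-8)²]
  = √[25 + 25 + 64]
  = √114
  ≈ 10.68

10.68


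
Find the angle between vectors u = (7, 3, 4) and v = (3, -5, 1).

u·v = 7·3 + 3·(-5) + 4·1 = 21 - 15 + 4 = 10
|u| = √(7² + 3² + 4²) = √74 ≈ 8.602
|v| = √(3² + (-5)² + 1²) = √35 ≈ 5.916
cos θ = (u·v)/(|u||v|) = 10/(8.602·5.916) ≈ 0.1965
θ = arccos(0.1965) ≈ 78.67°

78.67°


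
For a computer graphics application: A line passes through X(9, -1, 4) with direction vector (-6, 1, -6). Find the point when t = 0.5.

P(t) = X + t·d
  = (9 + (-6)·0.5, -1 + 1·0.5, 4 + (-6)·0.5)
  = (9 - 3, -1 + 0.5, 4 - 3)
  = (6, -0.5, 1)

(6, -0.5, 1)


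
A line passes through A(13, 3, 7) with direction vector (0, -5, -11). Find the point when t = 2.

P(t) = A + t·d
  = (13 + 0·2, 3 + (-5)·2, 7 + (-11)·2)
  = (13 + 0, 3 - 10, 7 - 22)
  = (13, -7, -15)

(13, -7, -15)


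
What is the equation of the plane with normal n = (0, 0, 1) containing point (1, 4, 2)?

The plane through P with normal n = (a, b, c) satisfies n·(r - P) = 0,
i.e. ax + by + cz = a·x₀ + b·y₀ + c·z₀.
d = 0·1 + 0·4 + 1·2
  = 0 + 0 + 2
  = 2
Equation: z = 2

z = 2


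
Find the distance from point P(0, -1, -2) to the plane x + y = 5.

distance = |a·x₀ + b·y₀ + c·z₀ - d| / √(a² + b² + c²)
  = |1·0 + 1·(-1) + 0·(-2) - 5| / √(1² + 1² + 0²)
  = |0 - 1 + 0 - 5| / √(1 + 1 + 0)
  = |-6| / √2
  = 6 / 1.414
  ≈ 4.243

4.243


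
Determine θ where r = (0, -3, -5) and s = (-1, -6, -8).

r·s = 0·(-1) + (-3)·(-6) + (-5)·(-8) = 0 + 18 + 40 = 58
|r| = √(0² + (-3)² + (-5)²) = √34 ≈ 5.831
|s| = √((-1)² + (-6)² + (-8)²) = √101 ≈ 10.05
cos θ = (r·s)/(|r||s|) = 58/(5.831·10.05) ≈ 0.9898
θ = arccos(0.9898) ≈ 8.208°

8.208°


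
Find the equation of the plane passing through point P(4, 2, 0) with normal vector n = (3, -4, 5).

The plane through P with normal n = (a, b, c) satisfies n·(r - P) = 0,
i.e. ax + by + cz = a·x₀ + b·y₀ + c·z₀.
d = 3·4 + (-4)·2 + 5·0
  = 12 - 8 + 0
  = 4
Equation: 3x - 4y + 5z = 4

3x - 4y + 5z = 4


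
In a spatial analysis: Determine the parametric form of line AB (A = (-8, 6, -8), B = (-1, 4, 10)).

Direction vector d = B - A = (-1 + 8, 4 - 6, 10 + 8) = (7, -2, 18)
Parametric form r = A + t·d:
x = -8 + 7t, y = 6 - 2t, z = -8 + 18t

x = -8 + 7t, y = 6 - 2t, z = -8 + 18t


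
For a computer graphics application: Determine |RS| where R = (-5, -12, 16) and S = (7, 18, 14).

d = √[(x₂-x₁)² + (y₂-y₁)² + (z₂-z₁)²]
  = √[12² + 30² + (-2)²]
  = √[144 + 900 + 4]
  = √1048
  ≈ 32.37

32.37


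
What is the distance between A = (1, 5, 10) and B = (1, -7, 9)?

d = √[(x₂-x₁)² + (y₂-y₁)² + (z₂-z₁)²]
  = √[0² + (-12)² + (-1)²]
  = √[0 + 144 + 1]
  = √145
  ≈ 12.04

12.04


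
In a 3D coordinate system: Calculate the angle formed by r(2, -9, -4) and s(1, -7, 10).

r·s = 2·1 + (-9)·(-7) + (-4)·10 = 2 + 63 - 40 = 25
|r| = √(2² + (-9)² + (-4)²) = √101 ≈ 10.05
|s| = √(1² + (-7)² + 10²) = √150 ≈ 12.25
cos θ = (r·s)/(|r||s|) = 25/(10.05·12.25) ≈ 0.2031
θ = arccos(0.2031) ≈ 78.28°

78.28°
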